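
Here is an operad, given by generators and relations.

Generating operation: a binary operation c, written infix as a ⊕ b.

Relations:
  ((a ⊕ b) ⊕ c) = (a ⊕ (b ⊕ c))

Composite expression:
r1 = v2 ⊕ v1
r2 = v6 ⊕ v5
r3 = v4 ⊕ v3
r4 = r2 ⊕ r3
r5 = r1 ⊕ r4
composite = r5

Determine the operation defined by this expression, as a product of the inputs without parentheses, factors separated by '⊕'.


v2 ⊕ v1 ⊕ v6 ⊕ v5 ⊕ v4 ⊕ v3


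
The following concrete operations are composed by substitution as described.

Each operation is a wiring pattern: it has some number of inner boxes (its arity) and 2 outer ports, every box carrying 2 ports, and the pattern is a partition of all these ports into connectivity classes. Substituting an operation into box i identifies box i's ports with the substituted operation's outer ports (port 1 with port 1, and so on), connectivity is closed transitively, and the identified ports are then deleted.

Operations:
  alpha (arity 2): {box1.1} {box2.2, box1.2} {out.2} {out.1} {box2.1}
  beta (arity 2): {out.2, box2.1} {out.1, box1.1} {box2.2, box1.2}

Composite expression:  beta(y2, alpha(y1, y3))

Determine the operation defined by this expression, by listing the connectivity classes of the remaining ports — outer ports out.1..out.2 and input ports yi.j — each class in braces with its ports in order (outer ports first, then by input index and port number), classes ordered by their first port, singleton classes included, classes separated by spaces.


Substituting into beta glues patterns; closure does the rest.
stage alpha: inputs (y1, y3), connectivity {out.1} {out.2} {y1.1} {y1.2, y3.2} {y3.1}, out.j its boundary
stage beta: inputs (y2, y1, y3), connectivity {out.1, y2.1} {out.2} {y1.1} {y1.2, y3.2} {y2.2} {y3.1}, out.j its boundary

{out.1, y2.1} {out.2} {y1.1} {y1.2, y3.2} {y2.2} {y3.1}


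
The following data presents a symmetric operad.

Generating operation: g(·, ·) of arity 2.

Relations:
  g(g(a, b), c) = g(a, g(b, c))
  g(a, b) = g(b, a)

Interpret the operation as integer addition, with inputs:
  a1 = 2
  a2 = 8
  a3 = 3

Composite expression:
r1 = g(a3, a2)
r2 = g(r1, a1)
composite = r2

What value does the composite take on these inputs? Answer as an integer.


13


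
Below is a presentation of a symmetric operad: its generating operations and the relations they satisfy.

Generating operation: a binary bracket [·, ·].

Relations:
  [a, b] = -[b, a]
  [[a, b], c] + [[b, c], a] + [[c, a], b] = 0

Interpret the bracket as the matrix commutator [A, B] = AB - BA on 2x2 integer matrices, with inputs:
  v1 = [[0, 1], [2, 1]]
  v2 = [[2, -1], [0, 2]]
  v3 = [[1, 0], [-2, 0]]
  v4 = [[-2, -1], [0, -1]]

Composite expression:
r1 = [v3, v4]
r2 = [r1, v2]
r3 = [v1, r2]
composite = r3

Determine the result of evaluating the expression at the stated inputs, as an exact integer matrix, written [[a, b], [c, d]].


[[-8, -8], [8, 8]]


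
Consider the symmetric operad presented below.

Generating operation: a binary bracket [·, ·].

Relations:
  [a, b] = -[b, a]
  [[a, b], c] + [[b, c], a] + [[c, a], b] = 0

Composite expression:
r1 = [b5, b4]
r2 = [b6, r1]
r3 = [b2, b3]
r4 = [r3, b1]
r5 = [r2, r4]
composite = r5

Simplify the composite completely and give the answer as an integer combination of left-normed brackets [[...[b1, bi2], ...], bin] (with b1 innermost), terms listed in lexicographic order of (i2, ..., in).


[[[[[b1, b2], b3], b4], b5], b6] - [[[[[b1, b2], b3], b5], b4], b6] - [[[[[b1, b2], b3], b6], b4], b5] + [[[[[b1, b2], b3], b6], b5], b4] - [[[[[b1, b3], b2], b4], b5], b6] + [[[[[b1, b3], b2], b5], b4], b6] + [[[[[b1, b3], b2], b6], b4], b5] - [[[[[b1, b3], b2], b6], b5], b4]

Left-normed coefficients sit on the b1-initial expansion words.
Composite bracket: [[b6, [b5, b4]], [[b2, b3], b1]]
Applying ab - ba throughout gives 32 signed words (2^5 = 32).
Keep just the words that open with b1:
  from b1b2b3b4b5b6, sign +1: term +[[[[[b1, b2], b3], b4], b5], b6]
  from b1b2b3b5b4b6, sign -1: term -[[[[[b1, b2], b3], b5], b4], b6]
  from b1b2b3b6b4b5, sign -1: term -[[[[[b1, b2], b3], b6], b4], b5]
  from b1b2b3b6b5b4, sign +1: term +[[[[[b1, b2], b3], b6], b5], b4]
  from b1b3b2b4b5b6, sign -1: term -[[[[[b1, b3], b2], b4], b5], b6]
  from b1b3b2b5b4b6, sign +1: term +[[[[[b1, b3], b2], b5], b4], b6]
  from b1b3b2b6b4b5, sign +1: term +[[[[[b1, b3], b2], b6], b4], b5]
  from b1b3b2b6b5b4, sign -1: term -[[[[[b1, b3], b2], b6], b5], b4]


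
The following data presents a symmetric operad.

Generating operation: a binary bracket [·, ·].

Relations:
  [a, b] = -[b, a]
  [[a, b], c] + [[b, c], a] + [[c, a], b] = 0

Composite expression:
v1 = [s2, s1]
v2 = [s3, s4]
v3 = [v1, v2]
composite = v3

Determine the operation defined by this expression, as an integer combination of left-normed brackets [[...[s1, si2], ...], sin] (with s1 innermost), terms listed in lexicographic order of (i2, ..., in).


-[[[s1, s2], s3], s4] + [[[s1, s2], s4], s3]

A multilinear Lie element is pinned by s1-initial words (s1 innermost).
Composite bracket: [[s2, s1], [s3, s4]]
The bracket unfolds into 8 signed words via [a, b] = ab - ba (2^3 = 8).
Only words starting with s1 matter:
  s1s2s3s4 (sign -1) contributes -[[[s1, s2], s3], s4]
  s1s2s4s3 (sign +1) contributes +[[[s1, s2], s4], s3]


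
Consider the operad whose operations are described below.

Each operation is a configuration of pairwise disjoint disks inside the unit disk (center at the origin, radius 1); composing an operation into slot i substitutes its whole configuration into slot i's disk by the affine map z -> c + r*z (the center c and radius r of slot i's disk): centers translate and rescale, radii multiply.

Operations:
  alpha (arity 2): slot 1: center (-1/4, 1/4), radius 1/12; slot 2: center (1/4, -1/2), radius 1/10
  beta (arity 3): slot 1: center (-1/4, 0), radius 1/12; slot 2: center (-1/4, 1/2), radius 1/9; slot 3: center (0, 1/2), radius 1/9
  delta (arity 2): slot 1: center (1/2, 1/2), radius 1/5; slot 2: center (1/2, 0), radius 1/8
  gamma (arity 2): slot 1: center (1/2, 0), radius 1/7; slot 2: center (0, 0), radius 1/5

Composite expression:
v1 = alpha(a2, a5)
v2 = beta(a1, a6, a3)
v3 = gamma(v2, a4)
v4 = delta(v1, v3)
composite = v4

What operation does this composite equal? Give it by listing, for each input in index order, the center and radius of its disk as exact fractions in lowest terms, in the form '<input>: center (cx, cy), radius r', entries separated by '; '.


a1: center (125/224, 0), radius 1/672; a2: center (9/20, 11/20), radius 1/60; a3: center (9/16, 1/112), radius 1/504; a4: center (1/2, 0), radius 1/40; a5: center (11/20, 2/5), radius 1/50; a6: center (125/224, 1/112), radius 1/504

Each a-disk chains the slot maps above it in delta; radii multiply.
input a2: applying the 2 nested substitutions gives center (9/20, 11/20), radius 1/60
input a5: applying the 2 nested substitutions gives center (11/20, 2/5), radius 1/50
input a1: applying the 3 nested substitutions gives center (125/224, 0), radius 1/672
input a6: applying the 3 nested substitutions gives center (125/224, 1/112), radius 1/504
input a3: applying the 3 nested substitutions gives center (9/16, 1/112), radius 1/504
input a4: applying the 2 nested substitutions gives center (1/2, 0), radius 1/40


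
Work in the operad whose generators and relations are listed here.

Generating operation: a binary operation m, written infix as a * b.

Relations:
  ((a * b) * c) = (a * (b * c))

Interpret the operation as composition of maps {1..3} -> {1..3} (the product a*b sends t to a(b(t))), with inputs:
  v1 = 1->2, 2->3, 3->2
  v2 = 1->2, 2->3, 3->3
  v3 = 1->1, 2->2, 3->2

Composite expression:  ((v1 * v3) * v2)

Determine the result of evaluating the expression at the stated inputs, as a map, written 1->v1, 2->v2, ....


1->3, 2->3, 3->3

(v1 * v3) = 1->2, 2->3, 3->3
((v1 * v3) * v2) = 1->3, 2->3, 3->3


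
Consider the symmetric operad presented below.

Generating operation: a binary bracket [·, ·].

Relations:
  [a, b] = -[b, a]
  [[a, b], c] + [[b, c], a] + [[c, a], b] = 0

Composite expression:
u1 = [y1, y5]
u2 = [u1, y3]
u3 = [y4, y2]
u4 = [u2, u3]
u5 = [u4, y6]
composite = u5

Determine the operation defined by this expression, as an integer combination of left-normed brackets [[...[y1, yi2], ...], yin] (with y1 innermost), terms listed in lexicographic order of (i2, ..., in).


-[[[[[y1, y5], y3], y2], y4], y6] + [[[[[y1, y5], y3], y4], y2], y6]

Left-normed coefficients sit on the y1-initial expansion words.
Composite bracket: [[[[y1, y5], y3], [y4, y2]], y6]
Under [a, b] = ab - ba we get 32 signed associative words (2^5 = 32).
The y1-initial words carry the normal form:
  from y1y5y3y2y4y6, sign -1: term -[[[[[y1, y5], y3], y2], y4], y6]
  from y1y5y3y4y2y6, sign +1: term +[[[[[y1, y5], y3], y4], y2], y6]


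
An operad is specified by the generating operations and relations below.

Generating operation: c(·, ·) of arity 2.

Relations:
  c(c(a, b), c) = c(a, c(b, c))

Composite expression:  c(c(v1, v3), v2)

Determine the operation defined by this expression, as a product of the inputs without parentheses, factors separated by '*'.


v1 * v3 * v2

Associativity of c dissolves the nesting; only the v-input order survives.
c(v1, v3) unparenthesizes to v1 * v3
c(c(v1, v3), v2) unparenthesizes to v1 * v3 * v2


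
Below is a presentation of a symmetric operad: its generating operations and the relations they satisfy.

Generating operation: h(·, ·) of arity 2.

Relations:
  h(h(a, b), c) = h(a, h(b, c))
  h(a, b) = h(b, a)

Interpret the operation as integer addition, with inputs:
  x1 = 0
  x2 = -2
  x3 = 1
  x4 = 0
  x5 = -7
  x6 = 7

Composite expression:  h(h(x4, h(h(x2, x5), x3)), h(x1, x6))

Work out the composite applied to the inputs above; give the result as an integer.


-1

h(x2, x5) = -9
h(h(x2, x5), x3) = -8
h(x4, h(h(x2, x5), x3)) = -8
h(x1, x6) = 7
h(h(x4, h(h(x2, x5), x3)), h(x1, x6)) = -1


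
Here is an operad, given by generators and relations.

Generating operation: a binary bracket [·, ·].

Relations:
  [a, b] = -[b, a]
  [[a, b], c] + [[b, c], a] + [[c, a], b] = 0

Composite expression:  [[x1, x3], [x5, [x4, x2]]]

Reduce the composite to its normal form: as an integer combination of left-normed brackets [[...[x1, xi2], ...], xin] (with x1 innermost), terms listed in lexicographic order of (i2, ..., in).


A multilinear Lie element is pinned by x1-initial words (x1 innermost).
Composite bracket: [[x1, x3], [x5, [x4, x2]]]
Applying ab - ba throughout gives 16 signed words (2^4 = 16).
Only words starting with x1 matter:
  the word x1x3x2x4x5 carries sign +1 and contributes +[[[[x1, x3], x2], x4], x5]
  the word x1x3x4x2x5 carries sign -1 and contributes -[[[[x1, x3], x4], x2], x5]
  the word x1x3x5x2x4 carries sign -1 and contributes -[[[[x1, x3], x5], x2], x4]
  the word x1x3x5x4x2 carries sign +1 and contributes +[[[[x1, x3], x5], x4], x2]

[[[[x1, x3], x2], x4], x5] - [[[[x1, x3], x4], x2], x5] - [[[[x1, x3], x5], x2], x4] + [[[[x1, x3], x5], x4], x2]


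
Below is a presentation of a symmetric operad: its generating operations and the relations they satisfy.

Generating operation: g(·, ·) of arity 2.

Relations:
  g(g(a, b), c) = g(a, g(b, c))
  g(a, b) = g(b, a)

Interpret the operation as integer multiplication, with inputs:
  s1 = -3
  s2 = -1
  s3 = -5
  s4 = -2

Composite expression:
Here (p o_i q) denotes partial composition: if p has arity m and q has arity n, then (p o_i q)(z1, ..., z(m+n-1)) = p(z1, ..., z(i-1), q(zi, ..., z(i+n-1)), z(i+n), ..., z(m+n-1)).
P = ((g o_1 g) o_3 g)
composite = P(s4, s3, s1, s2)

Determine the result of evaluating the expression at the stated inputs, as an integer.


30

g(s4, s3) = 10
g(s1, s2) = 3
g(g(s4, s3), g(s1, s2)) = 30


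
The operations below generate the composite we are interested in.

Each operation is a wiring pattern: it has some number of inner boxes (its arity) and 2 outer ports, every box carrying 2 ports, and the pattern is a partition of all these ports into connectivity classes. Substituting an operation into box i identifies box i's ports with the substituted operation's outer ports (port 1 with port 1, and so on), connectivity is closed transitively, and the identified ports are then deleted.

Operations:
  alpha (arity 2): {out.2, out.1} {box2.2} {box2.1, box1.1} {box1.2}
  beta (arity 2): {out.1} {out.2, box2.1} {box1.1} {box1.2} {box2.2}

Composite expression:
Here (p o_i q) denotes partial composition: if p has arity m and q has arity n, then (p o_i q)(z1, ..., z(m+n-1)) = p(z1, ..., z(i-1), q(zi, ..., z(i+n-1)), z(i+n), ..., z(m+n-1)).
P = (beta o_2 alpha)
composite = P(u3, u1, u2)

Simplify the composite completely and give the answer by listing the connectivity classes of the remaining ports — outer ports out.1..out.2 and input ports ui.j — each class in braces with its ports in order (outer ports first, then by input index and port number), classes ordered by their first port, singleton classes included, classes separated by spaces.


Substituting into beta glues patterns; closure does the rest.
alpha over (u1, u2) gives {out.1, out.2} {u1.1, u2.1} {u1.2} {u2.2}, out.j being that stage's outer ports
beta over (u3, u1, u2) gives {out.1} {out.2} {u1.1, u2.1} {u1.2} {u2.2} {u3.1} {u3.2}, out.j being that stage's outer ports

{out.1} {out.2} {u1.1, u2.1} {u1.2} {u2.2} {u3.1} {u3.2}


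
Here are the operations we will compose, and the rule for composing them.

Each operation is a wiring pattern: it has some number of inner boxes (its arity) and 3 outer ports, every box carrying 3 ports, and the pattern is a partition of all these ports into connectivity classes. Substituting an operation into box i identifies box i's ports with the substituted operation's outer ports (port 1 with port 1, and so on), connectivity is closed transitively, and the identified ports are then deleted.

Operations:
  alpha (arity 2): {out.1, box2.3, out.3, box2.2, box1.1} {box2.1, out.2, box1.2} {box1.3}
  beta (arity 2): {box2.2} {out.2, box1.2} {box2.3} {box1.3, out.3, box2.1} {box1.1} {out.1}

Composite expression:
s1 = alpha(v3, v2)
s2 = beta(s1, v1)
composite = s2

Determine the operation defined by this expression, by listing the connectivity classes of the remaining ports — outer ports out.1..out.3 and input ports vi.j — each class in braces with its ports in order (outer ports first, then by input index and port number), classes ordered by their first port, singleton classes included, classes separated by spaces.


{out.1} {out.2, v2.1, v3.2} {out.3, v1.1, v2.2, v2.3, v3.1} {v1.2} {v1.3} {v3.3}

Reachability decides: close wires over beta-identified ports.
alpha over (v3, v2) gives {out.1, out.3, v2.2, v2.3, v3.1} {out.2, v2.1, v3.2} {v3.3}, out.j being that stage's outer ports
beta over (v3, v2, v1) gives {out.1} {out.2, v2.1, v3.2} {out.3, v1.1, v2.2, v2.3, v3.1} {v1.2} {v1.3} {v3.3}, out.j being that stage's outer ports


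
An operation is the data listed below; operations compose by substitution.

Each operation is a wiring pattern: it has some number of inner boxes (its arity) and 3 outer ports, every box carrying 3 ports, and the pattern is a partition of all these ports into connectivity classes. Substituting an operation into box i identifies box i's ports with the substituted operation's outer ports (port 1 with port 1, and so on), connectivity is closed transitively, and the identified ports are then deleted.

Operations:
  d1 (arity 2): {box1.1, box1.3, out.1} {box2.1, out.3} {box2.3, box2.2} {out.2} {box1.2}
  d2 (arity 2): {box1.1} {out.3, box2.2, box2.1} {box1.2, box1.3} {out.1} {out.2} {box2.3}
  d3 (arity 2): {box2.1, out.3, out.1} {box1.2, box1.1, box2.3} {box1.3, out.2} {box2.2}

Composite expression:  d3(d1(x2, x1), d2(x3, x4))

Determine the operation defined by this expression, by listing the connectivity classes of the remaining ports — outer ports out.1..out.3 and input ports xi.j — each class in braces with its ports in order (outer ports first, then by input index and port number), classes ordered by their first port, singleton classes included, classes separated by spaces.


{out.1, out.3} {out.2, x1.1} {x1.2, x1.3} {x2.1, x2.3, x4.1, x4.2} {x2.2} {x3.1} {x3.2, x3.3} {x4.3}

Treat the ports identified at d3 as solder joints: merge, then drop.
stage d1: inputs (x2, x1), connectivity {out.1, x2.1, x2.3} {out.2} {out.3, x1.1} {x1.2, x1.3} {x2.2}, out.j its boundary
stage d2: inputs (x3, x4), connectivity {out.1} {out.2} {out.3, x4.1, x4.2} {x3.1} {x3.2, x3.3} {x4.3}, out.j its boundary
stage d3: inputs (x2, x1, x3, x4), connectivity {out.1, out.3} {out.2, x1.1} {x1.2, x1.3} {x2.1, x2.3, x4.1, x4.2} {x2.2} {x3.1} {x3.2, x3.3} {x4.3}, out.j its boundary


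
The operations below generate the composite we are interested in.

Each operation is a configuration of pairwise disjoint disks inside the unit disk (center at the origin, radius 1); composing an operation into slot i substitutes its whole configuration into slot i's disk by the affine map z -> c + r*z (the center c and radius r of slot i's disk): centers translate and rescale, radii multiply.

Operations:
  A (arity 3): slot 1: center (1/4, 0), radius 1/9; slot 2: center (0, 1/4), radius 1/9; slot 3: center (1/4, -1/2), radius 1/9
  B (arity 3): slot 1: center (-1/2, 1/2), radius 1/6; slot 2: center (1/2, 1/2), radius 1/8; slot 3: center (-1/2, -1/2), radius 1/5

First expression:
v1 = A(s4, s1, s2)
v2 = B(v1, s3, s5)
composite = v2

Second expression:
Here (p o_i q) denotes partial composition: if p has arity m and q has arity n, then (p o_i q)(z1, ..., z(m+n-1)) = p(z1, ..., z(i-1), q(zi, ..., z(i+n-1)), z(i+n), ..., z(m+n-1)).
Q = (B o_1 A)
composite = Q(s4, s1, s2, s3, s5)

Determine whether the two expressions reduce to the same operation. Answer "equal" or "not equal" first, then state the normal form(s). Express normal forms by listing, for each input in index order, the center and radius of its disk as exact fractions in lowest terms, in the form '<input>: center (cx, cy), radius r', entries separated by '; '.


equal: each reduces to s1: center (-1/2, 13/24), radius 1/54; s2: center (-11/24, 5/12), radius 1/54; s3: center (1/2, 1/2), radius 1/8; s4: center (-11/24, 1/2), radius 1/54; s5: center (-1/2, -1/2), radius 1/5

The first expression reduces to s1: center (-1/2, 13/24), radius 1/54; s2: center (-11/24, 5/12), radius 1/54; s3: center (1/2, 1/2), radius 1/8; s4: center (-11/24, 1/2), radius 1/54; s5: center (-1/2, -1/2), radius 1/5
The second expression reduces to s1: center (-1/2, 13/24), radius 1/54; s2: center (-11/24, 5/12), radius 1/54; s3: center (1/2, 1/2), radius 1/8; s4: center (-11/24, 1/2), radius 1/54; s5: center (-1/2, -1/2), radius 1/5
Identical normal forms: equal.


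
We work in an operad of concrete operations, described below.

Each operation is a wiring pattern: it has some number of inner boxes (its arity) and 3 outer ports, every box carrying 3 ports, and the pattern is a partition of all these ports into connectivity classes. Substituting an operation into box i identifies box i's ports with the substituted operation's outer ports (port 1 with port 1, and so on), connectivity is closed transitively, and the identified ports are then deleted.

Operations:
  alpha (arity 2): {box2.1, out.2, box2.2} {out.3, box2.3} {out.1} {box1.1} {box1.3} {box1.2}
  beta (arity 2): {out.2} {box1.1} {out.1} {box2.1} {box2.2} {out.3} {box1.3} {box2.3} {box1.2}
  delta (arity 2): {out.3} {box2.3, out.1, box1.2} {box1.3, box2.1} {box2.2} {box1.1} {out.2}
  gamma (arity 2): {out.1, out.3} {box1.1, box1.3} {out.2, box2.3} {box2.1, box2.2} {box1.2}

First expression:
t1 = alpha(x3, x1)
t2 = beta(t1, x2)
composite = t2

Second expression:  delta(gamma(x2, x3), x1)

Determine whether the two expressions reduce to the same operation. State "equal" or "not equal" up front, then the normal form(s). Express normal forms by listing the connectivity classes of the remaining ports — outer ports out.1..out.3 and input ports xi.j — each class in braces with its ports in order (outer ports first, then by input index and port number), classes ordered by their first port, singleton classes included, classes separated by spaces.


Reducing the first expression gives {out.1} {out.2} {out.3} {x1.1, x1.2} {x1.3} {x2.1} {x2.2} {x2.3} {x3.1} {x3.2} {x3.3}
Reducing the second expression gives {out.1, x1.3, x3.3} {out.2} {out.3} {x1.1} {x1.2} {x2.1, x2.3} {x2.2} {x3.1, x3.2}
Distinct normal forms: not equal.

not equal: they reduce to {out.1} {out.2} {out.3} {x1.1, x1.2} {x1.3} {x2.1} {x2.2} {x2.3} {x3.1} {x3.2} {x3.3} and {out.1, x1.3, x3.3} {out.2} {out.3} {x1.1} {x1.2} {x2.1, x2.3} {x2.2} {x3.1, x3.2}


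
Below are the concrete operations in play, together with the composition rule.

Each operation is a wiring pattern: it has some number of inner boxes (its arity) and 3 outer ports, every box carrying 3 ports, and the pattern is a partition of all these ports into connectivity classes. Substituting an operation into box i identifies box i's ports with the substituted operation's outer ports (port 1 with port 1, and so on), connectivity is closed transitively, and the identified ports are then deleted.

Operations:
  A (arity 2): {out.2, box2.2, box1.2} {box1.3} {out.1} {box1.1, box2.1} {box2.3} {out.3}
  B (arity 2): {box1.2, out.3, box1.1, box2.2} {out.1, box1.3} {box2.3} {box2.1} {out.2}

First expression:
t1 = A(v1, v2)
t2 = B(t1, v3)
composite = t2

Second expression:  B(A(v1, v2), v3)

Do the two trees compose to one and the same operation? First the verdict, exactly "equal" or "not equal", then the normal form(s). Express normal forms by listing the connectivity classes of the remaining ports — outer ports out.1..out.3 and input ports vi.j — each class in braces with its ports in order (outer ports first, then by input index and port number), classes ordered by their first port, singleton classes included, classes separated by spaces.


equal: each reduces to {out.1} {out.2} {out.3, v1.2, v2.2, v3.2} {v1.1, v2.1} {v1.3} {v2.3} {v3.1} {v3.3}

The first expression reduces to {out.1} {out.2} {out.3, v1.2, v2.2, v3.2} {v1.1, v2.1} {v1.3} {v2.3} {v3.1} {v3.3}
The second expression reduces to {out.1} {out.2} {out.3, v1.2, v2.2, v3.2} {v1.1, v2.1} {v1.3} {v2.3} {v3.1} {v3.3}
Identical normal forms: equal.


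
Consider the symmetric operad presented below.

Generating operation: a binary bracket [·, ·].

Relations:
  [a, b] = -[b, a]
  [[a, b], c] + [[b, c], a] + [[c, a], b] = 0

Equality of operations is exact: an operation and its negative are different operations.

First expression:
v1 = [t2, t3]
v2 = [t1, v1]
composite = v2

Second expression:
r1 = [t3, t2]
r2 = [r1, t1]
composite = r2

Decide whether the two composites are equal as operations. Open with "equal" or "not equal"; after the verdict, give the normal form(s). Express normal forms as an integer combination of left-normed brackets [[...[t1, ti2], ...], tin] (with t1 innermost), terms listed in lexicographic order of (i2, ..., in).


equal; the common form is [[t1, t2], t3] - [[t1, t3], t2]

Reducing the first expression gives [[t1, t2], t3] - [[t1, t3], t2]
Reducing the second expression gives [[t1, t2], t3] - [[t1, t3], t2]
One common form — equal.


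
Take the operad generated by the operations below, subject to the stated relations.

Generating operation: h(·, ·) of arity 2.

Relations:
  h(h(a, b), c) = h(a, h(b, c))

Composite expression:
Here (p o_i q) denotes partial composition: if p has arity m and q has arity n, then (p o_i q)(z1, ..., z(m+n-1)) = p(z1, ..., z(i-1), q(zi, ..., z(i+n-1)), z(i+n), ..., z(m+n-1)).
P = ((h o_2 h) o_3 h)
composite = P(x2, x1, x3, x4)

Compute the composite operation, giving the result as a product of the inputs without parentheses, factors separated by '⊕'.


x2 ⊕ x1 ⊕ x3 ⊕ x4


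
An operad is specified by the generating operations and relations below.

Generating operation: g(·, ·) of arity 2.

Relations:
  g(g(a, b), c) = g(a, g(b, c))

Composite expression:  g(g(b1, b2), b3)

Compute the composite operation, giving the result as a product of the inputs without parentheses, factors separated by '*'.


b1 * b2 * b3


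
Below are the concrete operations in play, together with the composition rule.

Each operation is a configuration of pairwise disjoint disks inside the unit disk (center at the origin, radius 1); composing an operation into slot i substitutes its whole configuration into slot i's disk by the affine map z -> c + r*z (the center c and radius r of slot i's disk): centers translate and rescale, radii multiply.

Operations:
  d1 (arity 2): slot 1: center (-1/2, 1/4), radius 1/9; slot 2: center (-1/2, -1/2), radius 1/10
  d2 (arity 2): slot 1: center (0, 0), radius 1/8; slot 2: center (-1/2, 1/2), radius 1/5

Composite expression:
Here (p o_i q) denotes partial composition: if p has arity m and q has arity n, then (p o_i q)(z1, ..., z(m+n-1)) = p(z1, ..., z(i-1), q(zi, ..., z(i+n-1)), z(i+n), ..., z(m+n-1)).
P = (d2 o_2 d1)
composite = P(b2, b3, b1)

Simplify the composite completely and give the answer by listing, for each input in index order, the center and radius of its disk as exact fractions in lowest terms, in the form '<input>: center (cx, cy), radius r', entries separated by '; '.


b1: center (-3/5, 2/5), radius 1/50; b2: center (0, 0), radius 1/8; b3: center (-3/5, 11/20), radius 1/45

Nesting under d2 composes maps z -> c + r*z down each b-path.
input b2: applying the 1 nested substitution gives center (0, 0), radius 1/8
input b3: applying the 2 nested substitutions gives center (-3/5, 11/20), radius 1/45
input b1: applying the 2 nested substitutions gives center (-3/5, 2/5), radius 1/50


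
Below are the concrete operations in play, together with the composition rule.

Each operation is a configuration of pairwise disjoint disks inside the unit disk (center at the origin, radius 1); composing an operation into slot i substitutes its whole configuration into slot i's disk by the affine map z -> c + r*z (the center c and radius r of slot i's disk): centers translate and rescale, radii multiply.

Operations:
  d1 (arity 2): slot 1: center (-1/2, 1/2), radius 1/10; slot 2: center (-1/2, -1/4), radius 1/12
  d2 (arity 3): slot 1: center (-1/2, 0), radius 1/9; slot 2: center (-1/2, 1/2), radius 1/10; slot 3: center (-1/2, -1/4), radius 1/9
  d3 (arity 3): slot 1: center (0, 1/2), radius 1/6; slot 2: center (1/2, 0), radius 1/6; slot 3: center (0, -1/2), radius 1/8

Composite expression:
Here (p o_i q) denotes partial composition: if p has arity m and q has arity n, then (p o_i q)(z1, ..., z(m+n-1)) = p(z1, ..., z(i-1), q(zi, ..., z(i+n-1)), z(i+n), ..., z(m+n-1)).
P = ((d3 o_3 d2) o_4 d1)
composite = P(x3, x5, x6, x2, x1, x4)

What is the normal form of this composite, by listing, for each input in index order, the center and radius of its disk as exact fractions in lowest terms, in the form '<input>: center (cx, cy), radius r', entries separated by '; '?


x1: center (-11/160, -141/320), radius 1/960; x2: center (-11/160, -69/160), radius 1/800; x3: center (0, 1/2), radius 1/6; x4: center (-1/16, -17/32), radius 1/72; x5: center (1/2, 0), radius 1/6; x6: center (-1/16, -1/2), radius 1/72

Each x-disk chains the slot maps above it in d3; radii multiply.
input x3: composing its 1 substitution step yields center (0, 1/2), radius 1/6
input x5: composing its 1 substitution step yields center (1/2, 0), radius 1/6
input x6: composing its 2 substitution steps yields center (-1/16, -1/2), radius 1/72
input x2: composing its 3 substitution steps yields center (-11/160, -69/160), radius 1/800
input x1: composing its 3 substitution steps yields center (-11/160, -141/320), radius 1/960
input x4: composing its 2 substitution steps yields center (-1/16, -17/32), radius 1/72


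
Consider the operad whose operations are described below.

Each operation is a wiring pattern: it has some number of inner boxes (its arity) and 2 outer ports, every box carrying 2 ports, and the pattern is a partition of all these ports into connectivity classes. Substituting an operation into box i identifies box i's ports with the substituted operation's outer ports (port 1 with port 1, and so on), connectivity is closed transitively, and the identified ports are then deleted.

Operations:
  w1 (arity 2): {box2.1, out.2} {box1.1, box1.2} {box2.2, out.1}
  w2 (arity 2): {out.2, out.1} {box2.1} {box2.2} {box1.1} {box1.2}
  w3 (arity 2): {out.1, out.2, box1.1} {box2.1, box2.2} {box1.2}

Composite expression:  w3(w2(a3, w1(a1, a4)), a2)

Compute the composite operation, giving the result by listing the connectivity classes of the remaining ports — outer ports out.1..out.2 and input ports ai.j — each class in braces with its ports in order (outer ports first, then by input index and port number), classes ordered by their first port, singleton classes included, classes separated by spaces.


Two ports join when wires chain via w3-identified ports.
after w1, the pattern on (a1, a4) reads {out.1, a4.2} {out.2, a4.1} {a1.1, a1.2} (out.j = its outer ports)
after w2, the pattern on (a3, a1, a4) reads {out.1, out.2} {a1.1, a1.2} {a3.1} {a3.2} {a4.1} {a4.2} (out.j = its outer ports)
after w3, the pattern on (a3, a1, a4, a2) reads {out.1, out.2} {a1.1, a1.2} {a2.1, a2.2} {a3.1} {a3.2} {a4.1} {a4.2} (out.j = its outer ports)

{out.1, out.2} {a1.1, a1.2} {a2.1, a2.2} {a3.1} {a3.2} {a4.1} {a4.2}


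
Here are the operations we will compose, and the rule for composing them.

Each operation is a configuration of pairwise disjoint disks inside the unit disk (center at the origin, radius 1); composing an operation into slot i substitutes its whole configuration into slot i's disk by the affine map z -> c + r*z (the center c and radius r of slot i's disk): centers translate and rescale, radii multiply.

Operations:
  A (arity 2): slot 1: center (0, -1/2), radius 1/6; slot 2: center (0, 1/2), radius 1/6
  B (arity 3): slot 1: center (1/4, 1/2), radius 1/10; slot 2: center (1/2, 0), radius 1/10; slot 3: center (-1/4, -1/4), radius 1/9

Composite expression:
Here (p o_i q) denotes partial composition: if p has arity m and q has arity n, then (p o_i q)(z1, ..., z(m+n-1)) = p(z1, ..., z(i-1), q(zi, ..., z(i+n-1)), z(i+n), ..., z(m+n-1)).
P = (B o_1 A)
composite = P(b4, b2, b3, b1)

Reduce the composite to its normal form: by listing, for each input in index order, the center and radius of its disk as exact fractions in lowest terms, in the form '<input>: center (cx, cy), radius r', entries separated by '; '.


b1: center (-1/4, -1/4), radius 1/9; b2: center (1/4, 11/20), radius 1/60; b3: center (1/2, 0), radius 1/10; b4: center (1/4, 9/20), radius 1/60


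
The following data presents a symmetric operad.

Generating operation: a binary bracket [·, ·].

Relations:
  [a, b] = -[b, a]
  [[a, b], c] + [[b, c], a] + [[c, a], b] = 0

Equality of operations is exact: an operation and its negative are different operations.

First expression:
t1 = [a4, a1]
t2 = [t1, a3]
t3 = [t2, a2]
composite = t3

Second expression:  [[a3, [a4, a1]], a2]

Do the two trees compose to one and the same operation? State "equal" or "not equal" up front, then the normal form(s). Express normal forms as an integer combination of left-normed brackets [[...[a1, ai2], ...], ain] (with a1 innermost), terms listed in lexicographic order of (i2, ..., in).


not equal: they reduce to -[[[a1, a4], a3], a2] and [[[a1, a4], a3], a2]


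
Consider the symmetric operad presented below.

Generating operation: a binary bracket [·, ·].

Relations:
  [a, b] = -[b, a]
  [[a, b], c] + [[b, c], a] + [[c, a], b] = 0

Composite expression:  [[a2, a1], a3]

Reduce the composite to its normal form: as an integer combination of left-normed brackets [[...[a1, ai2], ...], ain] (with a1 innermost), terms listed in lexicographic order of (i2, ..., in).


-[[a1, a2], a3]


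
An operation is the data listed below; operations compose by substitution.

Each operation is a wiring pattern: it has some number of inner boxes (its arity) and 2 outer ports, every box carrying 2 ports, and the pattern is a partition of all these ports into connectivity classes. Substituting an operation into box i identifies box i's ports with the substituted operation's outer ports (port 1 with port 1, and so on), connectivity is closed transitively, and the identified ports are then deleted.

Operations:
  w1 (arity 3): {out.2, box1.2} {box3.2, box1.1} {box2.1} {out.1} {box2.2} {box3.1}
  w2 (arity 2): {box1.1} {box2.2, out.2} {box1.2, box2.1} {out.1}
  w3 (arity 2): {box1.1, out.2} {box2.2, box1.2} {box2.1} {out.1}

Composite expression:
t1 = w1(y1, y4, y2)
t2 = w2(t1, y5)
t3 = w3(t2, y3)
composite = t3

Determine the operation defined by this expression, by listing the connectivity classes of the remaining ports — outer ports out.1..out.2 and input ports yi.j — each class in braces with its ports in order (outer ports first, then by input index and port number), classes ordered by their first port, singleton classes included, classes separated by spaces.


{out.1} {out.2} {y1.1, y2.2} {y1.2, y5.1} {y2.1} {y3.1} {y3.2, y5.2} {y4.1} {y4.2}

Connectivity passes through glued w3-boundaries; trace each wire chain.
the subtree at w1 composes to {out.1} {out.2, y1.2} {y1.1, y2.2} {y2.1} {y4.1} {y4.2} on (y1, y4, y2); out.j = own outer ports
the subtree at w2 composes to {out.1} {out.2, y5.2} {y1.1, y2.2} {y1.2, y5.1} {y2.1} {y4.1} {y4.2} on (y1, y4, y2, y5); out.j = own outer ports
the subtree at w3 composes to {out.1} {out.2} {y1.1, y2.2} {y1.2, y5.1} {y2.1} {y3.1} {y3.2, y5.2} {y4.1} {y4.2} on (y1, y4, y2, y5, y3); out.j = own outer ports


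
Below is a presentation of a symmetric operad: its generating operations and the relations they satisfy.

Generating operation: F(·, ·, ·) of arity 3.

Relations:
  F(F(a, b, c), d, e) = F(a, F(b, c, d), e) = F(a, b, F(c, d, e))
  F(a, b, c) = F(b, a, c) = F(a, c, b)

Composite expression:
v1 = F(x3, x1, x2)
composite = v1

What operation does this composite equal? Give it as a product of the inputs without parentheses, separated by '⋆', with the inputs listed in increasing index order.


x1 ⋆ x2 ⋆ x3

Shape and order are irrelevant to F; the x-input set decides.
F(x3, x1, x2) unparenthesizes to x3 ⋆ x1 ⋆ x2
rearranged into index order: x1 ⋆ x2 ⋆ x3


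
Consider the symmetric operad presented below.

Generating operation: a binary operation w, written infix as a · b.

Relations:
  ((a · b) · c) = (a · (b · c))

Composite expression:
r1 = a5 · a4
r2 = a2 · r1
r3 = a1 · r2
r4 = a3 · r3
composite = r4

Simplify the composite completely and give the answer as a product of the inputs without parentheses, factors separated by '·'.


The w-tree's shape is irrelevant; the a-reading-order decides.
(a5 · a4) flattens to a5 · a4
(a2 · (a5 · a4)) flattens to a2 · a5 · a4
(a1 · (a2 · (a5 · a4))) flattens to a1 · a2 · a5 · a4
(a3 · (a1 · (a2 · (a5 · a4)))) flattens to a3 · a1 · a2 · a5 · a4

a3 · a1 · a2 · a5 · a4


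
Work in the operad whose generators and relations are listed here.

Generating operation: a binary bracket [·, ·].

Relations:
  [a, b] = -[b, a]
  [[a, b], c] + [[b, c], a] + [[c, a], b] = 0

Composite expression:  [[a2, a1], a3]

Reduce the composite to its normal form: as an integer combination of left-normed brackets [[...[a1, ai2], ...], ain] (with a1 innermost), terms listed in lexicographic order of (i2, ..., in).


Antisymmetry and Jacobi reduce to a1-anchored left-normed brackets.
Composite bracket: [[a2, a1], a3]
Expanding via [a, b] = ab - ba: 4 signed words (2^2 = 4).
Keep just the words that open with a1:
  the word a1a2a3 carries sign -1 and contributes -[[a1, a2], a3]

-[[a1, a2], a3]


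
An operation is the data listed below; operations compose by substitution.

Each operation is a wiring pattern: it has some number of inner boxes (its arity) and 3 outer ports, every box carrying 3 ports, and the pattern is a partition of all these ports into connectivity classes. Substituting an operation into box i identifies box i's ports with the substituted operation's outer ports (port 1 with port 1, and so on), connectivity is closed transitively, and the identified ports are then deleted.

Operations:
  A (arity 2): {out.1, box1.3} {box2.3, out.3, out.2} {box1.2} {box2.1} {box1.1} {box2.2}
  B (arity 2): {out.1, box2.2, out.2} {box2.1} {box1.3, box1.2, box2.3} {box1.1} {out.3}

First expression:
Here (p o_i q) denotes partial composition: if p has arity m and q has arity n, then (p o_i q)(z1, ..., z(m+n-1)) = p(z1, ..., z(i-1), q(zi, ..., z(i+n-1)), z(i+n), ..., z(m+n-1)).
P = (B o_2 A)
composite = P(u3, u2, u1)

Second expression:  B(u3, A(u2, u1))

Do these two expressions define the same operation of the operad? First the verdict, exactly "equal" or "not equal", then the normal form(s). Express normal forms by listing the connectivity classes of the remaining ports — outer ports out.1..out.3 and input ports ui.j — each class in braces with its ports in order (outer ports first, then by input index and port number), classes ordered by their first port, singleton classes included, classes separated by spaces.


Reducing the first expression gives {out.1, out.2, u1.3, u3.2, u3.3} {out.3} {u1.1} {u1.2} {u2.1} {u2.2} {u2.3} {u3.1}
Reducing the second expression gives {out.1, out.2, u1.3, u3.2, u3.3} {out.3} {u1.1} {u1.2} {u2.1} {u2.2} {u2.3} {u3.1}
Identical normal forms: equal.

equal: each reduces to {out.1, out.2, u1.3, u3.2, u3.3} {out.3} {u1.1} {u1.2} {u2.1} {u2.2} {u2.3} {u3.1}


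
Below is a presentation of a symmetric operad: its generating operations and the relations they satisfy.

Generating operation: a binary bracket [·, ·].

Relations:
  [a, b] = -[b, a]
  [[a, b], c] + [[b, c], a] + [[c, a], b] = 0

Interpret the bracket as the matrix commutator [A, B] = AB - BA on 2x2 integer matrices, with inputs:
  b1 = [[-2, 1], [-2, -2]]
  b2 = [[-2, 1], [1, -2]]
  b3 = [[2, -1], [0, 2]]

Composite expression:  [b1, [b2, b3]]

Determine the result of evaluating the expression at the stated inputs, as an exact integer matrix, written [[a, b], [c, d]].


[[0, -2], [-4, 0]]


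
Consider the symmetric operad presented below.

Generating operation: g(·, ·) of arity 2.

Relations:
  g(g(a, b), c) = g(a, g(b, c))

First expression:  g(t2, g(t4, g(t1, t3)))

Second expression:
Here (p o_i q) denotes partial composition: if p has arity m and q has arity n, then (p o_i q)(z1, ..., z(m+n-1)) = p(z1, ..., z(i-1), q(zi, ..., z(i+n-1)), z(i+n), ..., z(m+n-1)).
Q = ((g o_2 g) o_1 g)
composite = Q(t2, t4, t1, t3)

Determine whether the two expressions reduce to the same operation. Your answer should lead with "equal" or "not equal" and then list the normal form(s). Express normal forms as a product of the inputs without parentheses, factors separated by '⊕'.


equal; the common form is t2 ⊕ t4 ⊕ t1 ⊕ t3


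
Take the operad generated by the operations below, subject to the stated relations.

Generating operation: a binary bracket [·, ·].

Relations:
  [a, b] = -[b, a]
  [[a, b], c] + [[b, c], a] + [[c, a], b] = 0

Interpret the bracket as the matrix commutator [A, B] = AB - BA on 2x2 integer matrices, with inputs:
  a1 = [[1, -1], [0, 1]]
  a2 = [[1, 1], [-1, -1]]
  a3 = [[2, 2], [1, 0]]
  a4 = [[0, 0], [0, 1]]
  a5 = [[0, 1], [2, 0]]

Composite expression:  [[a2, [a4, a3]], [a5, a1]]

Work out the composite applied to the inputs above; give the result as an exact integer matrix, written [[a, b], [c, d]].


[[0, 16], [-8, 0]]

[a4, a3] = [[0, -2], [1, 0]]
[a2, [a4, a3]] = [[-1, -4], [-2, 1]]
[a5, a1] = [[2, 0], [0, -2]]
[[a2, [a4, a3]], [a5, a1]] = [[0, 16], [-8, 0]]


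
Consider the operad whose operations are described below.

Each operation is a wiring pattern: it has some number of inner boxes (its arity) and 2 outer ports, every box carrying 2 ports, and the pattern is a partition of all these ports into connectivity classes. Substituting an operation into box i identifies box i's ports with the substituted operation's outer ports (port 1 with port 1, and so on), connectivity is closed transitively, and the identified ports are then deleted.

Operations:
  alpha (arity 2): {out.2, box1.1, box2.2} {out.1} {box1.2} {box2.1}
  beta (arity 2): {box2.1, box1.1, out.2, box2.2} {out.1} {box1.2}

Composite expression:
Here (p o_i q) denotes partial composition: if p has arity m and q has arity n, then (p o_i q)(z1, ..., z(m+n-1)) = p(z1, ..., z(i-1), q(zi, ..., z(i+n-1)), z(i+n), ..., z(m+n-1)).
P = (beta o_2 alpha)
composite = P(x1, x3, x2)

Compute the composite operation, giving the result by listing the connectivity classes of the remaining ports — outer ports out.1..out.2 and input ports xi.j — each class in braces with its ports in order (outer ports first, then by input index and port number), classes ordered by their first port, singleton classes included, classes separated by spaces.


Two ports join when wires chain via beta-identified ports.
stage alpha: inputs (x3, x2), connectivity {out.1} {out.2, x2.2, x3.1} {x2.1} {x3.2}, out.j its boundary
stage beta: inputs (x1, x3, x2), connectivity {out.1} {out.2, x1.1, x2.2, x3.1} {x1.2} {x2.1} {x3.2}, out.j its boundary

{out.1} {out.2, x1.1, x2.2, x3.1} {x1.2} {x2.1} {x3.2}
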